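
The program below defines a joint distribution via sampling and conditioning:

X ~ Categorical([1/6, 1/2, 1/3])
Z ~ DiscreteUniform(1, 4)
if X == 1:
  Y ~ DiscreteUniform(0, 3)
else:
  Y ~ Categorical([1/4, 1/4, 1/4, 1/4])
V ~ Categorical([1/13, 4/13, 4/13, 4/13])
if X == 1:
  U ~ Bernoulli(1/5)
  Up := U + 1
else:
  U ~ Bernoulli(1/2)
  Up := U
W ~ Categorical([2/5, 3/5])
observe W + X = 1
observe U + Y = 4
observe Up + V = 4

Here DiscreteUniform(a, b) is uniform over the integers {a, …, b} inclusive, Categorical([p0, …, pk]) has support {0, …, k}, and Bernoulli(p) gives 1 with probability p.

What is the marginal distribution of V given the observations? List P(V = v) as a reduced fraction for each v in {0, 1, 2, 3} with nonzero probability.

P(V=2) = 4/9, P(V=3) = 5/9

Enumerate traces; 8 have nonzero weight after conditioning:
  (X=0, Z=1, Y=3, V=3, U=1, W=1) weight 1/1040
  (X=0, Z=2, Y=3, V=3, U=1, W=1) weight 1/1040
  (X=0, Z=3, Y=3, V=3, U=1, W=1) weight 1/1040
  (X=0, Z=4, Y=3, V=3, U=1, W=1) weight 1/1040
  (X=1, Z=1, Y=3, V=2, U=1, W=0) weight 1/1300
  (X=1, Z=2, Y=3, V=2, U=1, W=0) weight 1/1300
  (X=1, Z=3, Y=3, V=2, U=1, W=0) weight 1/1300
  (X=1, Z=4, Y=3, V=2, U=1, W=0) weight 1/1300
Group by V:
  weight(V=2) = 1/325
  weight(V=3) = 1/260
Total weight = 1/325 + 1/260 = 9/1300
P(V=2 | obs) = 1/325 / 9/1300 = 4/9
P(V=3 | obs) = 1/260 / 9/1300 = 5/9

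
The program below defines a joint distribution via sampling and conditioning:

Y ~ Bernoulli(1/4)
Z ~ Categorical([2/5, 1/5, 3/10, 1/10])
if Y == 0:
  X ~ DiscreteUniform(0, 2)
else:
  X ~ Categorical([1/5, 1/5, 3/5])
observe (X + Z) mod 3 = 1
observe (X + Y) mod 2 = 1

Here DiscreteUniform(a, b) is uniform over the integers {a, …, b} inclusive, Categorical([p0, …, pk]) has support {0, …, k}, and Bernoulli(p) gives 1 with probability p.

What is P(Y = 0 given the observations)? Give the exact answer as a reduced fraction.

Enumerate traces; 4 have nonzero weight after conditioning:
  (Y=0, Z=0, X=1) weight 1/10
  (Y=0, Z=3, X=1) weight 1/40
  (Y=1, Z=1, X=0) weight 1/100
  (Y=1, Z=2, X=2) weight 9/200
Group by Y:
  weight(Y=0) = 1/8
  weight(Y=1) = 11/200
Total weight = 1/8 + 11/200 = 9/50
P(Y=0 | obs) = 1/8 / 9/50 = 25/36
P(Y=1 | obs) = 11/200 / 9/50 = 11/36

P(Y = 0 | obs) = 25/36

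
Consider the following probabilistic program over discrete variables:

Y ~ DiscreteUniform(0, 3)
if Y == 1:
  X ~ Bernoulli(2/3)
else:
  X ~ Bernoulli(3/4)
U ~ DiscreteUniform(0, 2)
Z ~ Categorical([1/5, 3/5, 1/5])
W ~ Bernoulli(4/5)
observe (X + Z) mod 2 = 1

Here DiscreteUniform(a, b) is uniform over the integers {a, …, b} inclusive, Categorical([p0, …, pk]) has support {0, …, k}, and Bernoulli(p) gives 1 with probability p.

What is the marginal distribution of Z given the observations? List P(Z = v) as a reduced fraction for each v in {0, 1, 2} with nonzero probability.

Enumerate traces; 72 have nonzero weight after conditioning:
  (Y=0, X=0, U=0, Z=1, W=0) weight 1/400
  (Y=0, X=0, U=0, Z=1, W=1) weight 1/100
  (Y=0, X=0, U=1, Z=1, W=0) weight 1/400
  (Y=0, X=0, U=1, Z=1, W=1) weight 1/100
  (Y=0, X=0, U=2, Z=1, W=0) weight 1/400
  (Y=0, X=0, U=2, Z=1, W=1) weight 1/100
  (Y=0, X=1, U=0, Z=0, W=0) weight 1/400
  (Y=0, X=1, U=0, Z=0, W=1) weight 1/100
  (Y=0, X=1, U=0, Z=2, W=0) weight 1/400
  … 63 more
Group by Z:
  weight(Z=0) = 7/48
  weight(Z=1) = 13/80
  weight(Z=2) = 7/48
Total weight = 7/48 + 13/80 + 7/48 = 109/240
P(Z=0 | obs) = 7/48 / 109/240 = 35/109
P(Z=1 | obs) = 13/80 / 109/240 = 39/109
P(Z=2 | obs) = 7/48 / 109/240 = 35/109

P(Z=0) = 35/109, P(Z=1) = 39/109, P(Z=2) = 35/109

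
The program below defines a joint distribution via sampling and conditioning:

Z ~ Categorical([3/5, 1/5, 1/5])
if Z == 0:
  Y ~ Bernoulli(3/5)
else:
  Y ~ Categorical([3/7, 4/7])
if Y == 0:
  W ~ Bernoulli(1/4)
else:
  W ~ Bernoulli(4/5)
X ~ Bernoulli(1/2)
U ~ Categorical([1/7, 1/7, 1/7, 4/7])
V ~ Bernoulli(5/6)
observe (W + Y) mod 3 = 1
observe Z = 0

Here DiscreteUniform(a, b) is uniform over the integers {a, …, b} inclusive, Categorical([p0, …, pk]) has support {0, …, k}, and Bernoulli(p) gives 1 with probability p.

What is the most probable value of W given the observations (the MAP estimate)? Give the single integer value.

argmax_v P(W = v | obs) = 0

Enumerate traces; 32 have nonzero weight after conditioning:
  (Z=0, Y=0, W=1, X=0, U=0, V=0) weight 1/1400
  (Z=0, Y=0, W=1, X=0, U=0, V=1) weight 1/280
  (Z=0, Y=0, W=1, X=0, U=1, V=0) weight 1/1400
  (Z=0, Y=0, W=1, X=0, U=1, V=1) weight 1/280
  (Z=0, Y=0, W=1, X=0, U=2, V=0) weight 1/1400
  (Z=0, Y=0, W=1, X=0, U=2, V=1) weight 1/280
  (Z=0, Y=0, W=1, X=0, U=3, V=0) weight 1/350
  (Z=0, Y=0, W=1, X=0, U=3, V=1) weight 1/70
  (Z=0, Y=1, W=0, X=0, U=0, V=0) weight 3/3500
  … 23 more
Group by W:
  weight(W=0) = 9/125
  weight(W=1) = 3/50
Total weight = 9/125 + 3/50 = 33/250
P(W=0 | obs) = 9/125 / 33/250 = 6/11
P(W=1 | obs) = 3/50 / 33/250 = 5/11
argmax = 0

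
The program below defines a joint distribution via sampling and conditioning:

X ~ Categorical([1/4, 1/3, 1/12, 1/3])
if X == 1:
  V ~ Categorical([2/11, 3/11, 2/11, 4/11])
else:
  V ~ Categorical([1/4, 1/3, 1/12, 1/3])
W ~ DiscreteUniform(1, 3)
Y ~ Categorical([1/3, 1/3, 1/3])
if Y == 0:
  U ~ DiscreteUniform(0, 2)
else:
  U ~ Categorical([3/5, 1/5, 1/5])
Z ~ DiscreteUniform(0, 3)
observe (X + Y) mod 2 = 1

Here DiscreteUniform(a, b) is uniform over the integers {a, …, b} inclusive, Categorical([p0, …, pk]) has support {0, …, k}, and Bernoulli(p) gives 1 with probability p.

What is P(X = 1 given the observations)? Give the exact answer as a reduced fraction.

P(X = 1 | obs) = 2/5

Enumerate traces; 864 have nonzero weight after conditioning:
  (X=0, V=0, W=1, Y=1, U=0, Z=0) weight 1/960
  (X=0, V=0, W=1, Y=1, U=0, Z=1) weight 1/960
  (X=0, V=0, W=1, Y=1, U=0, Z=2) weight 1/960
  (X=0, V=0, W=1, Y=1, U=0, Z=3) weight 1/960
  (X=0, V=0, W=1, Y=1, U=1, Z=0) weight 1/2880
  (X=0, V=0, W=1, Y=1, U=1, Z=1) weight 1/2880
  (X=0, V=0, W=1, Y=1, U=1, Z=2) weight 1/2880
  (X=0, V=0, W=1, Y=1, U=1, Z=3) weight 1/2880
  (X=1, V=0, W=1, Y=0, U=0, Z=0) weight 1/1782
  (X=2, V=0, W=1, Y=1, U=0, Z=0) weight 1/2880
  … 854 more
Group by X:
  weight(X=0) = 1/12
  weight(X=1) = 2/9
  weight(X=2) = 1/36
  weight(X=3) = 2/9
Total weight = 1/12 + 2/9 + 1/36 + 2/9 = 5/9
P(X=0 | obs) = 1/12 / 5/9 = 3/20
P(X=1 | obs) = 2/9 / 5/9 = 2/5
P(X=2 | obs) = 1/36 / 5/9 = 1/20
P(X=3 | obs) = 2/9 / 5/9 = 2/5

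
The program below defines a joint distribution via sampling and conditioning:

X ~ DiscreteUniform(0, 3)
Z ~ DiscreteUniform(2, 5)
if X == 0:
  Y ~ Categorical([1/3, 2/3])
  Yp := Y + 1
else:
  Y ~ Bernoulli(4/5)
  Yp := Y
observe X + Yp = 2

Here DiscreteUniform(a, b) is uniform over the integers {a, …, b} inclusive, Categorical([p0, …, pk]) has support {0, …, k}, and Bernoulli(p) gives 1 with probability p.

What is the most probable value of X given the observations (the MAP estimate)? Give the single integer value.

argmax_v P(X = v | obs) = 1

Enumerate traces; 12 have nonzero weight after conditioning:
  (X=0, Z=2, Y=1) weight 1/24
  (X=0, Z=3, Y=1) weight 1/24
  (X=0, Z=4, Y=1) weight 1/24
  (X=0, Z=5, Y=1) weight 1/24
  (X=1, Z=2, Y=1) weight 1/20
  (X=1, Z=3, Y=1) weight 1/20
  (X=1, Z=4, Y=1) weight 1/20
  (X=1, Z=5, Y=1) weight 1/20
  (X=2, Z=2, Y=0) weight 1/80
  … 3 more
Group by X:
  weight(X=0) = 1/6
  weight(X=1) = 1/5
  weight(X=2) = 1/20
Total weight = 1/6 + 1/5 + 1/20 = 5/12
P(X=0 | obs) = 1/6 / 5/12 = 2/5
P(X=1 | obs) = 1/5 / 5/12 = 12/25
P(X=2 | obs) = 1/20 / 5/12 = 3/25
argmax = 1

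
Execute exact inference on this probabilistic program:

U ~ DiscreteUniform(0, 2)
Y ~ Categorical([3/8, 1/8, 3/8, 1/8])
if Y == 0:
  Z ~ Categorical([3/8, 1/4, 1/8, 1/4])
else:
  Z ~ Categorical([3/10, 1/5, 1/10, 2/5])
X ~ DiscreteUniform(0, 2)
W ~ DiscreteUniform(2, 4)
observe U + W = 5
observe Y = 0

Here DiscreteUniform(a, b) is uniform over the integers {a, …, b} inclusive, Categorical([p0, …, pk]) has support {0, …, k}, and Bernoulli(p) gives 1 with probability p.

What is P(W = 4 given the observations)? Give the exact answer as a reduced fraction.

P(W = 4 | obs) = 1/2

Enumerate traces; 24 have nonzero weight after conditioning:
  (U=1, Y=0, Z=0, X=0, W=4) weight 1/192
  (U=1, Y=0, Z=0, X=1, W=4) weight 1/192
  (U=1, Y=0, Z=0, X=2, W=4) weight 1/192
  (U=1, Y=0, Z=1, X=0, W=4) weight 1/288
  (U=1, Y=0, Z=1, X=1, W=4) weight 1/288
  (U=1, Y=0, Z=1, X=2, W=4) weight 1/288
  (U=1, Y=0, Z=2, X=0, W=4) weight 1/576
  (U=1, Y=0, Z=2, X=1, W=4) weight 1/576
  (U=2, Y=0, Z=0, X=0, W=3) weight 1/192
  … 15 more
Group by W:
  weight(W=3) = 1/24
  weight(W=4) = 1/24
Total weight = 1/24 + 1/24 = 1/12
P(W=3 | obs) = 1/24 / 1/12 = 1/2
P(W=4 | obs) = 1/24 / 1/12 = 1/2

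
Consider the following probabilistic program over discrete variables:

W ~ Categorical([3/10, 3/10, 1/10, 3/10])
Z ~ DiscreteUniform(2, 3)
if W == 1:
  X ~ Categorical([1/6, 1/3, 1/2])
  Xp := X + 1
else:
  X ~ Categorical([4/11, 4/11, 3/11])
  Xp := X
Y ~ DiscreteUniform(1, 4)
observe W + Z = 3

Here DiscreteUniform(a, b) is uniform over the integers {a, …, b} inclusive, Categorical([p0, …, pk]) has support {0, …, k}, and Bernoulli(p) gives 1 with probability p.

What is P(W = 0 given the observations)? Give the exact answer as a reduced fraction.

P(W = 0 | obs) = 1/2

Enumerate traces; 24 have nonzero weight after conditioning:
  (W=0, Z=3, X=0, Y=1) weight 3/220
  (W=0, Z=3, X=0, Y=2) weight 3/220
  (W=0, Z=3, X=0, Y=3) weight 3/220
  (W=0, Z=3, X=0, Y=4) weight 3/220
  (W=0, Z=3, X=1, Y=1) weight 3/220
  (W=0, Z=3, X=1, Y=2) weight 3/220
  (W=0, Z=3, X=1, Y=3) weight 3/220
  (W=0, Z=3, X=1, Y=4) weight 3/220
  (W=1, Z=2, X=0, Y=1) weight 1/160
  … 15 more
Group by W:
  weight(W=0) = 3/20
  weight(W=1) = 3/20
Total weight = 3/20 + 3/20 = 3/10
P(W=0 | obs) = 3/20 / 3/10 = 1/2
P(W=1 | obs) = 3/20 / 3/10 = 1/2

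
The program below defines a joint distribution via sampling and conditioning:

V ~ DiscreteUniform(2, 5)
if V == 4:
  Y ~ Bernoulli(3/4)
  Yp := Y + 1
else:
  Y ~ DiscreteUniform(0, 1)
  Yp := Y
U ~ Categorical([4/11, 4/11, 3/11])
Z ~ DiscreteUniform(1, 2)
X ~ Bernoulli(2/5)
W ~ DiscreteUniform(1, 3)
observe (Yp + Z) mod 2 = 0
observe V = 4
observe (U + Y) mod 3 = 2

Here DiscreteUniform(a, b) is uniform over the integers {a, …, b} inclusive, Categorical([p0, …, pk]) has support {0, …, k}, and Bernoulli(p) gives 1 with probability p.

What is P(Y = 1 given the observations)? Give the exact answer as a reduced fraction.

Enumerate traces; 12 have nonzero weight after conditioning:
  (V=4, Y=0, U=2, Z=1, X=0, W=1) weight 3/1760
  (V=4, Y=0, U=2, Z=1, X=0, W=2) weight 3/1760
  (V=4, Y=0, U=2, Z=1, X=0, W=3) weight 3/1760
  (V=4, Y=0, U=2, Z=1, X=1, W=1) weight 1/880
  (V=4, Y=0, U=2, Z=1, X=1, W=2) weight 1/880
  (V=4, Y=0, U=2, Z=1, X=1, W=3) weight 1/880
  (V=4, Y=1, U=1, Z=2, X=0, W=1) weight 3/440
  (V=4, Y=1, U=1, Z=2, X=0, W=2) weight 3/440
  … 4 more
Group by Y:
  weight(Y=0) = 3/352
  weight(Y=1) = 3/88
Total weight = 3/352 + 3/88 = 15/352
P(Y=0 | obs) = 3/352 / 15/352 = 1/5
P(Y=1 | obs) = 3/88 / 15/352 = 4/5

P(Y = 1 | obs) = 4/5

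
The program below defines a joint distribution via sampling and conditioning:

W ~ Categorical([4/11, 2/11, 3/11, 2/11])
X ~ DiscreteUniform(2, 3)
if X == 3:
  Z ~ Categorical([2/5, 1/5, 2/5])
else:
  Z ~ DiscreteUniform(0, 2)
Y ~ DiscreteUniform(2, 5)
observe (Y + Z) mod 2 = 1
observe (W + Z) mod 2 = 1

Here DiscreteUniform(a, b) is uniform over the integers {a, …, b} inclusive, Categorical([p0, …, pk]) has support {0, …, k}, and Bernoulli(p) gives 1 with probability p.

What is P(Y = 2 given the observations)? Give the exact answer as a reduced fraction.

Enumerate traces; 24 have nonzero weight after conditioning:
  (W=0, X=2, Z=1, Y=2) weight 1/66
  (W=0, X=2, Z=1, Y=4) weight 1/66
  (W=0, X=3, Z=1, Y=2) weight 1/110
  (W=0, X=3, Z=1, Y=4) weight 1/110
  (W=1, X=2, Z=0, Y=3) weight 1/132
  (W=1, X=2, Z=0, Y=5) weight 1/132
  (W=1, X=2, Z=2, Y=3) weight 1/132
  (W=1, X=2, Z=2, Y=5) weight 1/132
  … 16 more
Group by Y:
  weight(Y=2) = 7/165
  weight(Y=3) = 1/15
  weight(Y=4) = 7/165
  weight(Y=5) = 1/15
Total weight = 7/165 + 1/15 + 7/165 + 1/15 = 12/55
P(Y=2 | obs) = 7/165 / 12/55 = 7/36
P(Y=3 | obs) = 1/15 / 12/55 = 11/36
P(Y=4 | obs) = 7/165 / 12/55 = 7/36
P(Y=5 | obs) = 1/15 / 12/55 = 11/36

P(Y = 2 | obs) = 7/36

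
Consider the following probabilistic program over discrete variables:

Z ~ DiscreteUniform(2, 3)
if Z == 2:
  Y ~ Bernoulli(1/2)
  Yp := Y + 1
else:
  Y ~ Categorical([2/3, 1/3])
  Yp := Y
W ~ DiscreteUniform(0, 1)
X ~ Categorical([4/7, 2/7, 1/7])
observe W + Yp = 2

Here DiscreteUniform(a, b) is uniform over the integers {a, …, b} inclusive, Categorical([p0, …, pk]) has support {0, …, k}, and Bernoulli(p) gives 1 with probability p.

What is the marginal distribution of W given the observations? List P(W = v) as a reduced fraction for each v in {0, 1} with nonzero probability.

P(W=0) = 3/8, P(W=1) = 5/8

Enumerate traces; 9 have nonzero weight after conditioning:
  (Z=2, Y=0, W=1, X=0) weight 1/14
  (Z=2, Y=0, W=1, X=1) weight 1/28
  (Z=2, Y=0, W=1, X=2) weight 1/56
  (Z=2, Y=1, W=0, X=0) weight 1/14
  (Z=2, Y=1, W=0, X=1) weight 1/28
  (Z=2, Y=1, W=0, X=2) weight 1/56
  (Z=3, Y=1, W=1, X=0) weight 1/21
  (Z=3, Y=1, W=1, X=1) weight 1/42
  … 1 more
Group by W:
  weight(W=0) = 1/8
  weight(W=1) = 5/24
Total weight = 1/8 + 5/24 = 1/3
P(W=0 | obs) = 1/8 / 1/3 = 3/8
P(W=1 | obs) = 5/24 / 1/3 = 5/8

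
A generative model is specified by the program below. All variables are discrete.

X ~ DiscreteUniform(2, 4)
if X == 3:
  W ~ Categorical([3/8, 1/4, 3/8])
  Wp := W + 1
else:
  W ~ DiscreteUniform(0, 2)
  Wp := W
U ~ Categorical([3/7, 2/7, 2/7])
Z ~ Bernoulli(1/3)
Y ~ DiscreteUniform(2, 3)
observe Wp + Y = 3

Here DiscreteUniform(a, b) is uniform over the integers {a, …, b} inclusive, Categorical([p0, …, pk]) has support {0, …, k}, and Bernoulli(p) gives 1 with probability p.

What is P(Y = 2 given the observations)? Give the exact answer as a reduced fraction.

Enumerate traces; 30 have nonzero weight after conditioning:
  (X=2, W=0, U=0, Z=0, Y=3) weight 1/63
  (X=2, W=0, U=0, Z=1, Y=3) weight 1/126
  (X=2, W=0, U=1, Z=0, Y=3) weight 2/189
  (X=2, W=0, U=1, Z=1, Y=3) weight 1/189
  (X=2, W=0, U=2, Z=0, Y=3) weight 2/189
  (X=2, W=0, U=2, Z=1, Y=3) weight 1/189
  (X=2, W=1, U=0, Z=0, Y=2) weight 1/63
  (X=2, W=1, U=0, Z=1, Y=2) weight 1/126
  … 22 more
Group by Y:
  weight(Y=2) = 25/144
  weight(Y=3) = 1/9
Total weight = 25/144 + 1/9 = 41/144
P(Y=2 | obs) = 25/144 / 41/144 = 25/41
P(Y=3 | obs) = 1/9 / 41/144 = 16/41

P(Y = 2 | obs) = 25/41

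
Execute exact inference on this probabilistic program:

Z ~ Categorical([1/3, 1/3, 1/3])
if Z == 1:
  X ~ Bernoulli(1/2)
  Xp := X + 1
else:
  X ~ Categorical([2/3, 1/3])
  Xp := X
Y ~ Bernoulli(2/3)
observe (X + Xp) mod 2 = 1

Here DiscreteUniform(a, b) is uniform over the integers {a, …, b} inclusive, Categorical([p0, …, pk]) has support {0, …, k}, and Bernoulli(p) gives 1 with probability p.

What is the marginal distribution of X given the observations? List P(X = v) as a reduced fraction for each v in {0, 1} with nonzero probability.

P(X=0) = 1/2, P(X=1) = 1/2

Enumerate traces; 4 have nonzero weight after conditioning:
  (Z=1, X=0, Y=0) weight 1/18
  (Z=1, X=0, Y=1) weight 1/9
  (Z=1, X=1, Y=0) weight 1/18
  (Z=1, X=1, Y=1) weight 1/9
Group by X:
  weight(X=0) = 1/6
  weight(X=1) = 1/6
Total weight = 1/6 + 1/6 = 1/3
P(X=0 | obs) = 1/6 / 1/3 = 1/2
P(X=1 | obs) = 1/6 / 1/3 = 1/2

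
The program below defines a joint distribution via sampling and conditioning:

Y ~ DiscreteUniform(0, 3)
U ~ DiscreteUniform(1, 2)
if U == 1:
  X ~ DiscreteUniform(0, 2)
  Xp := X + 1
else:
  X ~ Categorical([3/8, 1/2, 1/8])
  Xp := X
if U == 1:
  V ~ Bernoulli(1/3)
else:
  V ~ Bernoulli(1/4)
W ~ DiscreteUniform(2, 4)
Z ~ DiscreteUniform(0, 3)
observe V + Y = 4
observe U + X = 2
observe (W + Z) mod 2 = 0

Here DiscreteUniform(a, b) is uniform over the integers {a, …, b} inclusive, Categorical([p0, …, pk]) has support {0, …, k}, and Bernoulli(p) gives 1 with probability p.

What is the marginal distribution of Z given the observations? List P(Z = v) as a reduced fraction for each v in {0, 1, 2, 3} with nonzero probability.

Enumerate traces; 12 have nonzero weight after conditioning:
  (Y=3, U=1, X=1, V=1, W=2, Z=0) weight 1/864
  (Y=3, U=1, X=1, V=1, W=2, Z=2) weight 1/864
  (Y=3, U=1, X=1, V=1, W=3, Z=1) weight 1/864
  (Y=3, U=1, X=1, V=1, W=3, Z=3) weight 1/864
  (Y=3, U=1, X=1, V=1, W=4, Z=0) weight 1/864
  (Y=3, U=1, X=1, V=1, W=4, Z=2) weight 1/864
  (Y=3, U=2, X=0, V=1, W=2, Z=0) weight 1/1024
  (Y=3, U=2, X=0, V=1, W=2, Z=2) weight 1/1024
  … 4 more
Group by Z:
  weight(Z=0) = 59/13824
  weight(Z=1) = 59/27648
  weight(Z=2) = 59/13824
  weight(Z=3) = 59/27648
Total weight = 59/13824 + 59/27648 + 59/13824 + 59/27648 = 59/4608
P(Z=0 | obs) = 59/13824 / 59/4608 = 1/3
P(Z=1 | obs) = 59/27648 / 59/4608 = 1/6
P(Z=2 | obs) = 59/13824 / 59/4608 = 1/3
P(Z=3 | obs) = 59/27648 / 59/4608 = 1/6

P(Z=0) = 1/3, P(Z=1) = 1/6, P(Z=2) = 1/3, P(Z=3) = 1/6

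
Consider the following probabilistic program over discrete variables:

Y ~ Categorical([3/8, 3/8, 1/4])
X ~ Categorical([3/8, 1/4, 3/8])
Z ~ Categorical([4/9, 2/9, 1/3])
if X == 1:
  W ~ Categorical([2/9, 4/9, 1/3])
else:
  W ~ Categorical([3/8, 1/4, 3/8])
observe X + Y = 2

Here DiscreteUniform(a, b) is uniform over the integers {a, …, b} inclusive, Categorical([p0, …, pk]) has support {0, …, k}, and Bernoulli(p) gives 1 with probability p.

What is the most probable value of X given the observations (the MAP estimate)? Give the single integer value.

Enumerate traces; 27 have nonzero weight after conditioning:
  (Y=0, X=2, Z=0, W=0) weight 3/128
  (Y=0, X=2, Z=0, W=1) weight 1/64
  (Y=0, X=2, Z=0, W=2) weight 3/128
  (Y=0, X=2, Z=1, W=0) weight 3/256
  (Y=0, X=2, Z=1, W=1) weight 1/128
  (Y=0, X=2, Z=1, W=2) weight 3/256
  (Y=0, X=2, Z=2, W=0) weight 9/512
  (Y=0, X=2, Z=2, W=1) weight 3/256
  (Y=1, X=1, Z=0, W=0) weight 1/108
  (Y=2, X=0, Z=0, W=0) weight 1/64
  … 17 more
Group by X:
  weight(X=0) = 3/32
  weight(X=1) = 3/32
  weight(X=2) = 9/64
Total weight = 3/32 + 3/32 + 9/64 = 21/64
P(X=0 | obs) = 3/32 / 21/64 = 2/7
P(X=1 | obs) = 3/32 / 21/64 = 2/7
P(X=2 | obs) = 9/64 / 21/64 = 3/7
argmax = 2

argmax_v P(X = v | obs) = 2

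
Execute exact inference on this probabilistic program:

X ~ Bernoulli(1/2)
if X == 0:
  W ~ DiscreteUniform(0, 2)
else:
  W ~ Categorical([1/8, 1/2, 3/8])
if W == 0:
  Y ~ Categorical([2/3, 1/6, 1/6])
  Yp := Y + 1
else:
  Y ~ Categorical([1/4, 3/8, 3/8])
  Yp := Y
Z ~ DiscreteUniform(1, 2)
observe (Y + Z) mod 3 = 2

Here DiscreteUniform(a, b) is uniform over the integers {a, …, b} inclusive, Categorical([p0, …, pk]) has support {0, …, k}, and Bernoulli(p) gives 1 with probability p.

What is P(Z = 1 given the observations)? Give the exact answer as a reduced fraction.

P(Z = 1 | obs) = 377/775

Enumerate traces; 12 have nonzero weight after conditioning:
  (X=0, W=0, Y=0, Z=2) weight 1/18
  (X=0, W=0, Y=1, Z=1) weight 1/72
  (X=0, W=1, Y=0, Z=2) weight 1/48
  (X=0, W=1, Y=1, Z=1) weight 1/32
  (X=0, W=2, Y=0, Z=2) weight 1/48
  (X=0, W=2, Y=1, Z=1) weight 1/32
  (X=1, W=0, Y=0, Z=2) weight 1/48
  (X=1, W=0, Y=1, Z=1) weight 1/192
  … 4 more
Group by Z:
  weight(Z=1) = 377/2304
  weight(Z=2) = 199/1152
Total weight = 377/2304 + 199/1152 = 775/2304
P(Z=1 | obs) = 377/2304 / 775/2304 = 377/775
P(Z=2 | obs) = 199/1152 / 775/2304 = 398/775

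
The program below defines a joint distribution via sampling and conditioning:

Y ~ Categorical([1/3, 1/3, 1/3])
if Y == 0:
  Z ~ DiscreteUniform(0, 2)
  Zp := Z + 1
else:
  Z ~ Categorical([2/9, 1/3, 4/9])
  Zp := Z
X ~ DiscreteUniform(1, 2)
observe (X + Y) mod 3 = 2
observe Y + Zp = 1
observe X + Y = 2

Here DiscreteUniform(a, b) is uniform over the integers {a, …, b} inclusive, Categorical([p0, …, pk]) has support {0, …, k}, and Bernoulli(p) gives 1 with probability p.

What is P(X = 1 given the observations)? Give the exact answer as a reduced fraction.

P(X = 1 | obs) = 2/5

Enumerate traces; 2 have nonzero weight after conditioning:
  (Y=0, Z=0, X=2) weight 1/18
  (Y=1, Z=0, X=1) weight 1/27
Group by X:
  weight(X=1) = 1/27
  weight(X=2) = 1/18
Total weight = 1/27 + 1/18 = 5/54
P(X=1 | obs) = 1/27 / 5/54 = 2/5
P(X=2 | obs) = 1/18 / 5/54 = 3/5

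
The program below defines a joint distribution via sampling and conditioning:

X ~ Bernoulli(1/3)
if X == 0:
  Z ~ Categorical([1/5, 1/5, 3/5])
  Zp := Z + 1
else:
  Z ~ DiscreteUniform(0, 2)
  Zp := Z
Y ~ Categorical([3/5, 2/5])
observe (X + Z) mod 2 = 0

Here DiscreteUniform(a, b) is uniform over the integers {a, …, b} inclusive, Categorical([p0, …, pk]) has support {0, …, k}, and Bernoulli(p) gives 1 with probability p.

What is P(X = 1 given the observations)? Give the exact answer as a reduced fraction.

Enumerate traces; 6 have nonzero weight after conditioning:
  (X=0, Z=0, Y=0) weight 2/25
  (X=0, Z=0, Y=1) weight 4/75
  (X=0, Z=2, Y=0) weight 6/25
  (X=0, Z=2, Y=1) weight 4/25
  (X=1, Z=1, Y=0) weight 1/15
  (X=1, Z=1, Y=1) weight 2/45
Group by X:
  weight(X=0) = 8/15
  weight(X=1) = 1/9
Total weight = 8/15 + 1/9 = 29/45
P(X=0 | obs) = 8/15 / 29/45 = 24/29
P(X=1 | obs) = 1/9 / 29/45 = 5/29

P(X = 1 | obs) = 5/29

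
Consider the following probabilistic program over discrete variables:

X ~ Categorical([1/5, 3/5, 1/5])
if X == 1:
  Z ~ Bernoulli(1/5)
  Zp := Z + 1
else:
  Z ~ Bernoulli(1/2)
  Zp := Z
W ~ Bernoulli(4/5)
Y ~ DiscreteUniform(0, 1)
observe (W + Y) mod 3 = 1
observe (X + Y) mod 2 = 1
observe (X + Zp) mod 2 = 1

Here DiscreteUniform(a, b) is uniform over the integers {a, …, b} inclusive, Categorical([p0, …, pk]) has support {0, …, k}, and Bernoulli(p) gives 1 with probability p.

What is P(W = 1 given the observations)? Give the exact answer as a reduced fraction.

Enumerate traces; 3 have nonzero weight after conditioning:
  (X=0, Z=1, W=0, Y=1) weight 1/100
  (X=1, Z=1, W=1, Y=0) weight 6/125
  (X=2, Z=1, W=0, Y=1) weight 1/100
Group by W:
  weight(W=0) = 1/50
  weight(W=1) = 6/125
Total weight = 1/50 + 6/125 = 17/250
P(W=0 | obs) = 1/50 / 17/250 = 5/17
P(W=1 | obs) = 6/125 / 17/250 = 12/17

P(W = 1 | obs) = 12/17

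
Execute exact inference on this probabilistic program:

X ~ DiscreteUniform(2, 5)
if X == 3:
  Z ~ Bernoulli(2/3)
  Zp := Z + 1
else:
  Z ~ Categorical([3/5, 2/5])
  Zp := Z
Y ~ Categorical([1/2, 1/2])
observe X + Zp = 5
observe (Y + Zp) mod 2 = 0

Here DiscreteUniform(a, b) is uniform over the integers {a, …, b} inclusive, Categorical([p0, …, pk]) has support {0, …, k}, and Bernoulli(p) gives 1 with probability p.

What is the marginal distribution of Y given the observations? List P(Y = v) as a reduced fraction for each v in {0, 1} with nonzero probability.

P(Y=0) = 19/25, P(Y=1) = 6/25

Enumerate traces; 3 have nonzero weight after conditioning:
  (X=3, Z=1, Y=0) weight 1/12
  (X=4, Z=1, Y=1) weight 1/20
  (X=5, Z=0, Y=0) weight 3/40
Group by Y:
  weight(Y=0) = 19/120
  weight(Y=1) = 1/20
Total weight = 19/120 + 1/20 = 5/24
P(Y=0 | obs) = 19/120 / 5/24 = 19/25
P(Y=1 | obs) = 1/20 / 5/24 = 6/25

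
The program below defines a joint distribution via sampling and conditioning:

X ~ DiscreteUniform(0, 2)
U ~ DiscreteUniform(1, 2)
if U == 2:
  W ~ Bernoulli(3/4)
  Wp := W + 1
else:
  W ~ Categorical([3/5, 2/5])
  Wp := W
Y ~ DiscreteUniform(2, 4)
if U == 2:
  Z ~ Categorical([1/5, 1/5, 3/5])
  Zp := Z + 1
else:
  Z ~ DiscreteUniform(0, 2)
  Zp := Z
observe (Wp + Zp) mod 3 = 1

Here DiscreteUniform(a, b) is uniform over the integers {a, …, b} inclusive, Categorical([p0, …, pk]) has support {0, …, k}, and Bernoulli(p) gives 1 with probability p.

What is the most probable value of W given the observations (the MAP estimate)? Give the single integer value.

argmax_v P(W = v | obs) = 0

Enumerate traces; 36 have nonzero weight after conditioning:
  (X=0, U=1, W=0, Y=2, Z=1) weight 1/90
  (X=0, U=1, W=0, Y=3, Z=1) weight 1/90
  (X=0, U=1, W=0, Y=4, Z=1) weight 1/90
  (X=0, U=1, W=1, Y=2, Z=0) weight 1/135
  (X=0, U=1, W=1, Y=3, Z=0) weight 1/135
  (X=0, U=1, W=1, Y=4, Z=0) weight 1/135
  (X=0, U=2, W=0, Y=2, Z=2) weight 1/120
  (X=0, U=2, W=0, Y=3, Z=2) weight 1/120
  … 28 more
Group by W:
  weight(W=0) = 7/40
  weight(W=1) = 17/120
Total weight = 7/40 + 17/120 = 19/60
P(W=0 | obs) = 7/40 / 19/60 = 21/38
P(W=1 | obs) = 17/120 / 19/60 = 17/38
argmax = 0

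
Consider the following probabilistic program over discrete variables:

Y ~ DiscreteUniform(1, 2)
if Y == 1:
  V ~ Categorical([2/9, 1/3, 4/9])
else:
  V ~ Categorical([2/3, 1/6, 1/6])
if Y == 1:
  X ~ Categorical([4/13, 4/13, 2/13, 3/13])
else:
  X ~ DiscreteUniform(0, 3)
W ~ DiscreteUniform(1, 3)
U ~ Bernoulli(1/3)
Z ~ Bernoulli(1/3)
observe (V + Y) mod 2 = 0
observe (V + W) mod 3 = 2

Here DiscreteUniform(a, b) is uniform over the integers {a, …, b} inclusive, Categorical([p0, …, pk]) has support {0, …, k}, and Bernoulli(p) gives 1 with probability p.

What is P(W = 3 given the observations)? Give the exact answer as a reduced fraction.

P(W = 3 | obs) = 1/7

Enumerate traces; 48 have nonzero weight after conditioning:
  (Y=1, V=1, X=0, W=1, U=0, Z=0) weight 8/1053
  (Y=1, V=1, X=0, W=1, U=0, Z=1) weight 4/1053
  (Y=1, V=1, X=0, W=1, U=1, Z=0) weight 4/1053
  (Y=1, V=1, X=0, W=1, U=1, Z=1) weight 2/1053
  (Y=1, V=1, X=1, W=1, U=0, Z=0) weight 8/1053
  (Y=1, V=1, X=1, W=1, U=0, Z=1) weight 4/1053
  (Y=1, V=1, X=1, W=1, U=1, Z=0) weight 4/1053
  (Y=1, V=1, X=1, W=1, U=1, Z=1) weight 2/1053
  (Y=2, V=0, X=0, W=2, U=0, Z=0) weight 1/81
  (Y=2, V=2, X=0, W=3, U=0, Z=0) weight 1/324
  … 38 more
Group by W:
  weight(W=1) = 1/18
  weight(W=2) = 1/9
  weight(W=3) = 1/36
Total weight = 1/18 + 1/9 + 1/36 = 7/36
P(W=1 | obs) = 1/18 / 7/36 = 2/7
P(W=2 | obs) = 1/9 / 7/36 = 4/7
P(W=3 | obs) = 1/36 / 7/36 = 1/7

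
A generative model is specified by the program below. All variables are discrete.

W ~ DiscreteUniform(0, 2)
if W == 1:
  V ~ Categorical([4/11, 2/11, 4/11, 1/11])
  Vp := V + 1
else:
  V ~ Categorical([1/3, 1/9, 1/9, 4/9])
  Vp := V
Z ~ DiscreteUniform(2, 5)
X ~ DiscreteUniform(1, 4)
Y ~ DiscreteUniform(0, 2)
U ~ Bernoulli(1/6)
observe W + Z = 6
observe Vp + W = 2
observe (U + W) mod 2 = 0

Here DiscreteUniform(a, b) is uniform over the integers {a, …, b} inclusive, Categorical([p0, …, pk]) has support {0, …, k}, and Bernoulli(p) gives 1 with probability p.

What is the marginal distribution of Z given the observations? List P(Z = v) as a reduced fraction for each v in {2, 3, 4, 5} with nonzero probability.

Enumerate traces; 24 have nonzero weight after conditioning:
  (W=1, V=0, Z=5, X=1, Y=0, U=1) weight 1/2376
  (W=1, V=0, Z=5, X=1, Y=1, U=1) weight 1/2376
  (W=1, V=0, Z=5, X=1, Y=2, U=1) weight 1/2376
  (W=1, V=0, Z=5, X=2, Y=0, U=1) weight 1/2376
  (W=1, V=0, Z=5, X=2, Y=1, U=1) weight 1/2376
  (W=1, V=0, Z=5, X=2, Y=2, U=1) weight 1/2376
  (W=1, V=0, Z=5, X=3, Y=0, U=1) weight 1/2376
  (W=1, V=0, Z=5, X=3, Y=1, U=1) weight 1/2376
  (W=2, V=0, Z=4, X=1, Y=0, U=0) weight 5/2592
  … 15 more
Group by Z:
  weight(Z=4) = 5/216
  weight(Z=5) = 1/198
Total weight = 5/216 + 1/198 = 67/2376
P(Z=4 | obs) = 5/216 / 67/2376 = 55/67
P(Z=5 | obs) = 1/198 / 67/2376 = 12/67

P(Z=4) = 55/67, P(Z=5) = 12/67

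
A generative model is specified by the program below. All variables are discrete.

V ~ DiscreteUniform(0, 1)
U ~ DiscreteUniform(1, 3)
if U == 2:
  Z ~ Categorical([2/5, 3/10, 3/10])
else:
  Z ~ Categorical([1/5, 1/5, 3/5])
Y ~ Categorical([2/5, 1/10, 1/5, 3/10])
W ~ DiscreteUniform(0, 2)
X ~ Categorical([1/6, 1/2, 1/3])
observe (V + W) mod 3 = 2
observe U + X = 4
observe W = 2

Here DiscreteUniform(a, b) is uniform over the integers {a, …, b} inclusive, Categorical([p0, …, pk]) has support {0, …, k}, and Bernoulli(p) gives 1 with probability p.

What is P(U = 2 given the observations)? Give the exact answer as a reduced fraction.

P(U = 2 | obs) = 2/5

Enumerate traces; 24 have nonzero weight after conditioning:
  (V=0, U=2, Z=0, Y=0, W=2, X=2) weight 2/675
  (V=0, U=2, Z=0, Y=1, W=2, X=2) weight 1/1350
  (V=0, U=2, Z=0, Y=2, W=2, X=2) weight 1/675
  (V=0, U=2, Z=0, Y=3, W=2, X=2) weight 1/450
  (V=0, U=2, Z=1, Y=0, W=2, X=2) weight 1/450
  (V=0, U=2, Z=1, Y=1, W=2, X=2) weight 1/1800
  (V=0, U=2, Z=1, Y=2, W=2, X=2) weight 1/900
  (V=0, U=2, Z=1, Y=3, W=2, X=2) weight 1/600
  (V=0, U=3, Z=0, Y=0, W=2, X=1) weight 1/450
  … 15 more
Group by U:
  weight(U=2) = 1/54
  weight(U=3) = 1/36
Total weight = 1/54 + 1/36 = 5/108
P(U=2 | obs) = 1/54 / 5/108 = 2/5
P(U=3 | obs) = 1/36 / 5/108 = 3/5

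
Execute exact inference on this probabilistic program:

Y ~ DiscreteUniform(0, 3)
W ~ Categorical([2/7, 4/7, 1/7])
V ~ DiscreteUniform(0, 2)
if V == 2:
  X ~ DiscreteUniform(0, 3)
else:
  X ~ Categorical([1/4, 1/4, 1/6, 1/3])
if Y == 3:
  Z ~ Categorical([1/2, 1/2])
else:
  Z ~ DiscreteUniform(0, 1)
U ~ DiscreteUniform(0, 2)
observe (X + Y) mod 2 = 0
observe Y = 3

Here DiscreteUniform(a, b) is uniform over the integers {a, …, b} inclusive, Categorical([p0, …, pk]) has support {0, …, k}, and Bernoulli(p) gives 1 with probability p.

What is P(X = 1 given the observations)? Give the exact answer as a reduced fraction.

Enumerate traces; 108 have nonzero weight after conditioning:
  (Y=3, W=0, V=0, X=1, Z=0, U=0) weight 1/1008
  (Y=3, W=0, V=0, X=1, Z=0, U=1) weight 1/1008
  (Y=3, W=0, V=0, X=1, Z=0, U=2) weight 1/1008
  (Y=3, W=0, V=0, X=1, Z=1, U=0) weight 1/1008
  (Y=3, W=0, V=0, X=1, Z=1, U=1) weight 1/1008
  (Y=3, W=0, V=0, X=1, Z=1, U=2) weight 1/1008
  (Y=3, W=0, V=0, X=3, Z=0, U=0) weight 1/756
  (Y=3, W=0, V=0, X=3, Z=0, U=1) weight 1/756
  … 100 more
Group by X:
  weight(X=1) = 1/16
  weight(X=3) = 11/144
Total weight = 1/16 + 11/144 = 5/36
P(X=1 | obs) = 1/16 / 5/36 = 9/20
P(X=3 | obs) = 11/144 / 5/36 = 11/20

P(X = 1 | obs) = 9/20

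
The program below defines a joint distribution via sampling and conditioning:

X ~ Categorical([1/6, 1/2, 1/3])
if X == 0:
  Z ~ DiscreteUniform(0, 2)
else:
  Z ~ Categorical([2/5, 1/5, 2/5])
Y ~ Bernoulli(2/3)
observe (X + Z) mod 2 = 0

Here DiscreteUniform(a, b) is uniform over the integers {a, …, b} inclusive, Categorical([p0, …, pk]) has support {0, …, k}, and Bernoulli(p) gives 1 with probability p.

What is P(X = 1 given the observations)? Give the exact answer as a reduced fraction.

P(X = 1 | obs) = 9/43

Enumerate traces; 10 have nonzero weight after conditioning:
  (X=0, Z=0, Y=0) weight 1/54
  (X=0, Z=0, Y=1) weight 1/27
  (X=0, Z=2, Y=0) weight 1/54
  (X=0, Z=2, Y=1) weight 1/27
  (X=1, Z=1, Y=0) weight 1/30
  (X=1, Z=1, Y=1) weight 1/15
  (X=2, Z=0, Y=0) weight 2/45
  (X=2, Z=0, Y=1) weight 4/45
  … 2 more
Group by X:
  weight(X=0) = 1/9
  weight(X=1) = 1/10
  weight(X=2) = 4/15
Total weight = 1/9 + 1/10 + 4/15 = 43/90
P(X=0 | obs) = 1/9 / 43/90 = 10/43
P(X=1 | obs) = 1/10 / 43/90 = 9/43
P(X=2 | obs) = 4/15 / 43/90 = 24/43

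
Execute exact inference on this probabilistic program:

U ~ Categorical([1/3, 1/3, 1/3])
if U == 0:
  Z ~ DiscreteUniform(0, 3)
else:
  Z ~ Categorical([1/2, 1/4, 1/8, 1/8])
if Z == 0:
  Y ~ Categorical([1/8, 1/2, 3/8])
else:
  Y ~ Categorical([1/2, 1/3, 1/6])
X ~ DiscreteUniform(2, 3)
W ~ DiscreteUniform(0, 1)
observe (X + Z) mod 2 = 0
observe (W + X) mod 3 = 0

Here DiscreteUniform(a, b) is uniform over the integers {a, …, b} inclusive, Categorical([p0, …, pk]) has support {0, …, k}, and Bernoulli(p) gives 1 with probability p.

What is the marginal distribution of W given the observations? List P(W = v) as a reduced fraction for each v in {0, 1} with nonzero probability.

Enumerate traces; 36 have nonzero weight after conditioning:
  (U=0, Z=0, Y=0, X=2, W=1) weight 1/384
  (U=0, Z=0, Y=1, X=2, W=1) weight 1/96
  (U=0, Z=0, Y=2, X=2, W=1) weight 1/128
  (U=0, Z=1, Y=0, X=3, W=0) weight 1/96
  (U=0, Z=1, Y=1, X=3, W=0) weight 1/144
  (U=0, Z=1, Y=2, X=3, W=0) weight 1/288
  (U=0, Z=2, Y=0, X=2, W=1) weight 1/96
  (U=0, Z=2, Y=1, X=2, W=1) weight 1/144
  … 28 more
Group by W:
  weight(W=0) = 5/48
  weight(W=1) = 7/48
Total weight = 5/48 + 7/48 = 1/4
P(W=0 | obs) = 5/48 / 1/4 = 5/12
P(W=1 | obs) = 7/48 / 1/4 = 7/12

P(W=0) = 5/12, P(W=1) = 7/12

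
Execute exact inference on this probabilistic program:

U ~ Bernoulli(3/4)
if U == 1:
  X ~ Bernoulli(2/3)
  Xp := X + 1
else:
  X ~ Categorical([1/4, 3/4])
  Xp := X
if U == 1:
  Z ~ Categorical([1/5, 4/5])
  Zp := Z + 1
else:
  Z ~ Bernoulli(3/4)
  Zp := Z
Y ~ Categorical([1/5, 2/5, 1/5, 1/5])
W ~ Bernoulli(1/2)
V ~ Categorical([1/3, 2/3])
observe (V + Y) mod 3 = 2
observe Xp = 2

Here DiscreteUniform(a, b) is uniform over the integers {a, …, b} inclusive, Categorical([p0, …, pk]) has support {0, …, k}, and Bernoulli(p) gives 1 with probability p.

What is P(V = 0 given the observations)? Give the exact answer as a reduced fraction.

P(V = 0 | obs) = 1/5

Enumerate traces; 8 have nonzero weight after conditioning:
  (U=1, X=1, Z=0, Y=1, W=0, V=1) weight 1/75
  (U=1, X=1, Z=0, Y=1, W=1, V=1) weight 1/75
  (U=1, X=1, Z=0, Y=2, W=0, V=0) weight 1/300
  (U=1, X=1, Z=0, Y=2, W=1, V=0) weight 1/300
  (U=1, X=1, Z=1, Y=1, W=0, V=1) weight 4/75
  (U=1, X=1, Z=1, Y=1, W=1, V=1) weight 4/75
  (U=1, X=1, Z=1, Y=2, W=0, V=0) weight 1/75
  (U=1, X=1, Z=1, Y=2, W=1, V=0) weight 1/75
Group by V:
  weight(V=0) = 1/30
  weight(V=1) = 2/15
Total weight = 1/30 + 2/15 = 1/6
P(V=0 | obs) = 1/30 / 1/6 = 1/5
P(V=1 | obs) = 2/15 / 1/6 = 4/5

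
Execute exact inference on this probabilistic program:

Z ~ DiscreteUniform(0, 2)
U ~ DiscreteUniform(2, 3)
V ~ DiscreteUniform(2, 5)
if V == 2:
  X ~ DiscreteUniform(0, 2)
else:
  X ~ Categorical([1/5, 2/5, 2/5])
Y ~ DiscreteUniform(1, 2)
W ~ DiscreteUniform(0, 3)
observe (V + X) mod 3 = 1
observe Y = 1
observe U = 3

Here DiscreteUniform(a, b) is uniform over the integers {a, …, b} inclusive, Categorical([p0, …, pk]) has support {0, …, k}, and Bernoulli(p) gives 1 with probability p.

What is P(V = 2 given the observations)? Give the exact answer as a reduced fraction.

Enumerate traces; 48 have nonzero weight after conditioning:
  (Z=0, U=3, V=2, X=2, Y=1, W=0) weight 1/576
  (Z=0, U=3, V=2, X=2, Y=1, W=1) weight 1/576
  (Z=0, U=3, V=2, X=2, Y=1, W=2) weight 1/576
  (Z=0, U=3, V=2, X=2, Y=1, W=3) weight 1/576
  (Z=0, U=3, V=3, X=1, Y=1, W=0) weight 1/480
  (Z=0, U=3, V=3, X=1, Y=1, W=1) weight 1/480
  (Z=0, U=3, V=3, X=1, Y=1, W=2) weight 1/480
  (Z=0, U=3, V=3, X=1, Y=1, W=3) weight 1/480
  (Z=0, U=3, V=4, X=0, Y=1, W=0) weight 1/960
  (Z=0, U=3, V=5, X=2, Y=1, W=0) weight 1/480
  … 38 more
Group by V:
  weight(V=2) = 1/48
  weight(V=3) = 1/40
  weight(V=4) = 1/80
  weight(V=5) = 1/40
Total weight = 1/48 + 1/40 + 1/80 + 1/40 = 1/12
P(V=2 | obs) = 1/48 / 1/12 = 1/4
P(V=3 | obs) = 1/40 / 1/12 = 3/10
P(V=4 | obs) = 1/80 / 1/12 = 3/20
P(V=5 | obs) = 1/40 / 1/12 = 3/10

P(V = 2 | obs) = 1/4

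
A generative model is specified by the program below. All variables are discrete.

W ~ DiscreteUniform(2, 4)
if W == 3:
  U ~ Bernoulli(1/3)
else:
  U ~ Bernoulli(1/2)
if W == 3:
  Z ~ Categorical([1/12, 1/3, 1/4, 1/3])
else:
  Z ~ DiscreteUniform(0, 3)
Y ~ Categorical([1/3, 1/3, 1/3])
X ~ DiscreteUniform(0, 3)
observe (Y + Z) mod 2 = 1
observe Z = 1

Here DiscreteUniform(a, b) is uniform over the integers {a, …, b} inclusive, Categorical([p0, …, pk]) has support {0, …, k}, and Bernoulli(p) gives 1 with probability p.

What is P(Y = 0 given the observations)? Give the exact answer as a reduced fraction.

P(Y = 0 | obs) = 1/2

Enumerate traces; 48 have nonzero weight after conditioning:
  (W=2, U=0, Z=1, Y=0, X=0) weight 1/288
  (W=2, U=0, Z=1, Y=0, X=1) weight 1/288
  (W=2, U=0, Z=1, Y=0, X=2) weight 1/288
  (W=2, U=0, Z=1, Y=0, X=3) weight 1/288
  (W=2, U=0, Z=1, Y=2, X=0) weight 1/288
  (W=2, U=0, Z=1, Y=2, X=1) weight 1/288
  (W=2, U=0, Z=1, Y=2, X=2) weight 1/288
  (W=2, U=0, Z=1, Y=2, X=3) weight 1/288
  … 40 more
Group by Y:
  weight(Y=0) = 5/54
  weight(Y=2) = 5/54
Total weight = 5/54 + 5/54 = 5/27
P(Y=0 | obs) = 5/54 / 5/27 = 1/2
P(Y=2 | obs) = 5/54 / 5/27 = 1/2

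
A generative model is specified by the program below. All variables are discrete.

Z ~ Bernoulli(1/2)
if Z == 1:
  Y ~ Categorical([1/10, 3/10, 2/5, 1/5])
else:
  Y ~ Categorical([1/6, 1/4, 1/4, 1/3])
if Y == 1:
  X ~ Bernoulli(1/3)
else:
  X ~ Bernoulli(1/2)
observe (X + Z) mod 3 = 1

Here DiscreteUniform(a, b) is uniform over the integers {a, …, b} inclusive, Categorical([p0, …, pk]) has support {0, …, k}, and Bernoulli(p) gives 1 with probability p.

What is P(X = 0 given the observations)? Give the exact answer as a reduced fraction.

Enumerate traces; 8 have nonzero weight after conditioning:
  (Z=0, Y=0, X=1) weight 1/24
  (Z=0, Y=1, X=1) weight 1/24
  (Z=0, Y=2, X=1) weight 1/16
  (Z=0, Y=3, X=1) weight 1/12
  (Z=1, Y=0, X=0) weight 1/40
  (Z=1, Y=1, X=0) weight 1/10
  (Z=1, Y=2, X=0) weight 1/10
  (Z=1, Y=3, X=0) weight 1/20
Group by X:
  weight(X=0) = 11/40
  weight(X=1) = 11/48
Total weight = 11/40 + 11/48 = 121/240
P(X=0 | obs) = 11/40 / 121/240 = 6/11
P(X=1 | obs) = 11/48 / 121/240 = 5/11

P(X = 0 | obs) = 6/11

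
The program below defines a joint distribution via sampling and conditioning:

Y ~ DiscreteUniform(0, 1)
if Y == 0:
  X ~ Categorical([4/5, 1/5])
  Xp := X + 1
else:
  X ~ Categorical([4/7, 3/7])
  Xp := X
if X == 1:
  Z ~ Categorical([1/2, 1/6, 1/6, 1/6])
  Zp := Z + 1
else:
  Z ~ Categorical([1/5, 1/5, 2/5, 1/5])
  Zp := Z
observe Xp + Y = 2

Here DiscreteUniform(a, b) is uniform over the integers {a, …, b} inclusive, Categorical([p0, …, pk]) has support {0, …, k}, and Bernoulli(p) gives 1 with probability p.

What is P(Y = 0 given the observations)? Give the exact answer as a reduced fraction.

P(Y = 0 | obs) = 7/22

Enumerate traces; 8 have nonzero weight after conditioning:
  (Y=0, X=1, Z=0) weight 1/20
  (Y=0, X=1, Z=1) weight 1/60
  (Y=0, X=1, Z=2) weight 1/60
  (Y=0, X=1, Z=3) weight 1/60
  (Y=1, X=1, Z=0) weight 3/28
  (Y=1, X=1, Z=1) weight 1/28
  (Y=1, X=1, Z=2) weight 1/28
  (Y=1, X=1, Z=3) weight 1/28
Group by Y:
  weight(Y=0) = 1/10
  weight(Y=1) = 3/14
Total weight = 1/10 + 3/14 = 11/35
P(Y=0 | obs) = 1/10 / 11/35 = 7/22
P(Y=1 | obs) = 3/14 / 11/35 = 15/22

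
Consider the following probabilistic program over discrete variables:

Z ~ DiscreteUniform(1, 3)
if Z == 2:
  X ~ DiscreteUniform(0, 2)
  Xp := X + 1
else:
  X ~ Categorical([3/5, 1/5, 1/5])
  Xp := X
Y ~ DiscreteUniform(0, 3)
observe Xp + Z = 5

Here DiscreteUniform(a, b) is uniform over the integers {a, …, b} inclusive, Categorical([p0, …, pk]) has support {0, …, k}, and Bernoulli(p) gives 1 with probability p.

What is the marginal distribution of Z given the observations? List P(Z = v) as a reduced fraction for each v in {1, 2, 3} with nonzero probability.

P(Z=2) = 5/8, P(Z=3) = 3/8

Enumerate traces; 8 have nonzero weight after conditioning:
  (Z=2, X=2, Y=0) weight 1/36
  (Z=2, X=2, Y=1) weight 1/36
  (Z=2, X=2, Y=2) weight 1/36
  (Z=2, X=2, Y=3) weight 1/36
  (Z=3, X=2, Y=0) weight 1/60
  (Z=3, X=2, Y=1) weight 1/60
  (Z=3, X=2, Y=2) weight 1/60
  (Z=3, X=2, Y=3) weight 1/60
Group by Z:
  weight(Z=2) = 1/9
  weight(Z=3) = 1/15
Total weight = 1/9 + 1/15 = 8/45
P(Z=2 | obs) = 1/9 / 8/45 = 5/8
P(Z=3 | obs) = 1/15 / 8/45 = 3/8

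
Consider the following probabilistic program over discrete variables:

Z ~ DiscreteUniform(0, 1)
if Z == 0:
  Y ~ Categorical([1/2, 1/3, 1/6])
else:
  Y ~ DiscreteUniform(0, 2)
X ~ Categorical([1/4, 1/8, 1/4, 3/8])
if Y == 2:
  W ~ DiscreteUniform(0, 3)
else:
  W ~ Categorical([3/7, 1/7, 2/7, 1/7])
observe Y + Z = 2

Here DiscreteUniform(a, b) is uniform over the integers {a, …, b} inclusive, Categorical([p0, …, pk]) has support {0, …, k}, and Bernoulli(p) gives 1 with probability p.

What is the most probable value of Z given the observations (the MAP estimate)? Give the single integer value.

Enumerate traces; 32 have nonzero weight after conditioning:
  (Z=0, Y=2, X=0, W=0) weight 1/192
  (Z=0, Y=2, X=0, W=1) weight 1/192
  (Z=0, Y=2, X=0, W=2) weight 1/192
  (Z=0, Y=2, X=0, W=3) weight 1/192
  (Z=0, Y=2, X=1, W=0) weight 1/384
  (Z=0, Y=2, X=1, W=1) weight 1/384
  (Z=0, Y=2, X=1, W=2) weight 1/384
  (Z=0, Y=2, X=1, W=3) weight 1/384
  (Z=1, Y=1, X=0, W=0) weight 1/56
  … 23 more
Group by Z:
  weight(Z=0) = 1/12
  weight(Z=1) = 1/6
Total weight = 1/12 + 1/6 = 1/4
P(Z=0 | obs) = 1/12 / 1/4 = 1/3
P(Z=1 | obs) = 1/6 / 1/4 = 2/3
argmax = 1

argmax_v P(Z = v | obs) = 1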